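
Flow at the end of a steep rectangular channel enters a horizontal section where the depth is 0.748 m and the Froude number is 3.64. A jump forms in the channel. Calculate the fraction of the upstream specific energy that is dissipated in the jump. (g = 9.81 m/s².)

ΔE/E₁ = 0.347 (34.7%)

Fr₁ = 3.64 (given).
Sequent-depth ratio: y₂/y₁ = ½[√(1 + 8Fr₁²) − 1] = ½[√107.0 − 1] = 4.67.
y₂ = 4.67 × 0.748 = 3.49 m.
E₁ = y₁(1 + Fr₁²/2) = 0.748×(1 + 3.64²/2) = 5.70 m. ΔE = (y₂ − y₁)³/(4y₁y₂) = 1.98 m. ΔE/E₁ = 1.98/5.70 = 0.347.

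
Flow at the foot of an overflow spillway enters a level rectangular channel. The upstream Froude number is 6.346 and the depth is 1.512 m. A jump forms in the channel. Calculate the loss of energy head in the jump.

Fr₁ = 6.346 (given).
Conjugate-depth relation: y₂/y₁ = ½[√(1 + 8Fr₁²) − 1] = ½[√323.17 − 1] = 8.489.
y₂ = 8.489 × 1.512 = 12.83 m.
Head loss: ΔE = (y₂ − y₁)³/(4y₁y₂) = (12.83 − 1.512)³/(4×1.512×12.83) = 1452/77.62 = 18.70 m.

ΔE = 18.70 m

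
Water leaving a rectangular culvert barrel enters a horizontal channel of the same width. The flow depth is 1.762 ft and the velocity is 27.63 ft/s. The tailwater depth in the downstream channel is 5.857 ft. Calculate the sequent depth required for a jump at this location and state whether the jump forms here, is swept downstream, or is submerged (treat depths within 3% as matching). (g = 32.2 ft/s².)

Fr₁ = V₁/√(g·y₁) = 27.63/√(32.2×1.762) = 3.668.
Bélanger equation: y₂/y₁ = ½[√(1 + 8Fr₁²) − 1] = ½[√108.64 − 1] = 4.712.
y₂ = 4.712 × 1.762 = 8.302 ft.
Tailwater y_tw = 5.857 ft: y_tw < y₂, so the jump is swept downstream.

y₂ = 8.302 ft; the jump is swept downstream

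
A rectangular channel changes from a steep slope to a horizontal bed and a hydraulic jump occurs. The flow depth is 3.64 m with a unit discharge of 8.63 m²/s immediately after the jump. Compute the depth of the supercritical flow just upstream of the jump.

V₂ = q/y₂ = 8.63/3.64 = 2.37 m/s; Fr₂ = V₂/√(g·y₂) = 0.397.
The Bélanger relation is symmetric: y₁/y₂ = ½[√(1 + 8Fr₂²) − 1] = ½[√2.259 − 1] = 0.252.
y₁ = 0.252 × 3.64 = 0.916 m.

y₁ = 0.916 m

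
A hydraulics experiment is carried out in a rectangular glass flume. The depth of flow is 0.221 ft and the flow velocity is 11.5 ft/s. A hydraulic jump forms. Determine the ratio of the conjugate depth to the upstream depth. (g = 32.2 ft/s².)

y₂/y₁ = 5.62

Fr₁ = V₁/√(g·y₁) = 11.5/√(32.2×0.221) = 4.31.
Bélanger equation: y₂/y₁ = ½[√(1 + 8Fr₁²) − 1] = ½[√149.7 − 1] = 5.62.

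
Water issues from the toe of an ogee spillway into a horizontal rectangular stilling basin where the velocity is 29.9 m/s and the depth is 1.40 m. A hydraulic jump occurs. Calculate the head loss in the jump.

ΔE = 31.3 m

Fr₁ = V₁/√(g·y₁) = 29.9/√(9.81×1.40) = 8.07.
From the momentum equation for a rectangular channel, y₂/y₁ = ½[√(1 + 8Fr₁²) − 1] = ½[√521.8 − 1] = 10.9.
y₂ = 10.9 × 1.40 = 15.3 m.
Head loss: ΔE = (y₂ − y₁)³/(4y₁y₂) = (15.3 − 1.40)³/(4×1.40×15.3) = 2679/85.6 = 31.3 m.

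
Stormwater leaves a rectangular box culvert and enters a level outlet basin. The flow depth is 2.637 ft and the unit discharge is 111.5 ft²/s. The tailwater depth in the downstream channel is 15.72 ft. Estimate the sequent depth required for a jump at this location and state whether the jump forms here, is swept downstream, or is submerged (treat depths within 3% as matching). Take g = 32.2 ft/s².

V₁ = q/y₁ = 111.5/2.637 = 42.28 ft/s. Fr₁ = V₁/√(g·y₁) = 42.28/√(32.2×2.637) = 4.589.
Conjugate-depth relation: y₂/y₁ = ½[√(1 + 8Fr₁²) − 1] = ½[√169.44 − 1] = 6.009.
y₂ = 6.009 × 2.637 = 15.84 ft.
Tailwater y_tw = 15.72 ft: y_tw ≈ y₂, so the jump forms here.

y₂ = 15.84 ft; the jump forms here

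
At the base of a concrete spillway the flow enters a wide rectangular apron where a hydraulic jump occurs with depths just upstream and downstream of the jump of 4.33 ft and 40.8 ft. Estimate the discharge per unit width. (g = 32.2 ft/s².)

q = 358 ft²/s

For a rectangular channel the momentum equation gives q² = ½·g·y₁·y₂·(y₁ + y₂) = ½×32.2×4.33×40.8×45.1 = 128363.
q = √128363 = 358 ft²/s.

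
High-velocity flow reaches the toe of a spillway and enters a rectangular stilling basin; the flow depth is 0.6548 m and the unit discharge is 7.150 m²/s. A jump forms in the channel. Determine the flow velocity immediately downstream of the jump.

V₂ = 1.945 m/s

V₁ = q/y₁ = 7.150/0.6548 = 10.92 m/s. Fr₁ = V₁/√(g·y₁) = 10.92/√(9.81×0.6548) = 4.308.
Bélanger equation: y₂/y₁ = ½[√(1 + 8Fr₁²) − 1] = ½[√149.49 − 1] = 5.613.
y₂ = 5.613 × 0.6548 = 3.676 m.
V₂ = q/y₂ = 7.150/3.676 = 1.945 m/s.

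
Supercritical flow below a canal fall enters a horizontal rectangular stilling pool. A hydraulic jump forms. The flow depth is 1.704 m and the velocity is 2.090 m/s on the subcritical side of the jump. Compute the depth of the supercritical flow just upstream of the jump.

y₁ = 0.6458 m

Fr₂ = V₂/√(g·y₂) = 2.090/√(9.81×1.704) = 0.5112.
From the momentum equation (using Fr₂), y₁/y₂ = ½[√(1 + 8Fr₂²) − 1] = ½[√3.0905 − 1] = 0.3790.
y₁ = 0.3790 × 1.704 = 0.6458 m.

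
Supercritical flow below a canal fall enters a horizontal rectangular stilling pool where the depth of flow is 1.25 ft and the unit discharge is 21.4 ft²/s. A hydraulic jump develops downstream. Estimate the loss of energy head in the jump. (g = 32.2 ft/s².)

V₁ = q/y₁ = 21.4/1.25 = 17.1 ft/s. Fr₁ = V₁/√(g·y₁) = 17.1/√(32.2×1.25) = 2.70.
By Bélanger, y₂/y₁ = ½[√(1 + 8Fr₁²) − 1] = ½[√59.25 − 1] = 3.35.
y₂ = 3.35 × 1.25 = 4.19 ft.
Head loss: ΔE = (y₂ − y₁)³/(4y₁y₂) = (4.19 − 1.25)³/(4×1.25×4.19) = 25.3/20.9 = 1.21 ft.

ΔE = 1.21 ft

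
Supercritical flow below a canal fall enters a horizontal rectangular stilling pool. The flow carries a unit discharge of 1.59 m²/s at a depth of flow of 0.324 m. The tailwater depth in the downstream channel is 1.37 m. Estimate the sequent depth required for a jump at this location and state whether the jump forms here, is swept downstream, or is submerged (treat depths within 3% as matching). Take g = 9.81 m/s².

y₂ = 1.11 m; the jump is submerged

V₁ = q/y₁ = 1.59/0.324 = 4.91 m/s. Fr₁ = V₁/√(g·y₁) = 4.91/√(9.81×0.324) = 2.75.
From the momentum equation for a rectangular channel, y₂/y₁ = ½[√(1 + 8Fr₁²) − 1] = ½[√61.62 − 1] = 3.42.
y₂ = 3.42 × 0.324 = 1.11 m.
Tailwater y_tw = 1.37 m: y_tw > y₂, so the jump is submerged.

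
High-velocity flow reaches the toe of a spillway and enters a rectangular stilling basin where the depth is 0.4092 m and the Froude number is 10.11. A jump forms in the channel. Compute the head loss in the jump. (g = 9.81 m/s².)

ΔE = 15.56 m

Fr₁ = 10.11 (given).
Bélanger equation: y₂/y₁ = ½[√(1 + 8Fr₁²) − 1] = ½[√818.70 − 1] = 13.81.
y₂ = 13.81 × 0.4092 = 5.650 m.
Head loss: ΔE = (y₂ − y₁)³/(4y₁y₂) = (5.650 − 0.4092)³/(4×0.4092×5.650) = 143.9/9.247 = 15.56 m.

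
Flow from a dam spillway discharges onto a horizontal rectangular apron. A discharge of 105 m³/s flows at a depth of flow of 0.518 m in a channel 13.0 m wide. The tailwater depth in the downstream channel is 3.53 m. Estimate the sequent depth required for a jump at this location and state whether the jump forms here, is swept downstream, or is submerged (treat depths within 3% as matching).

q = Q/b = 105/13.0 = 8.08 m²/s; V₁ = q/y₁ = 15.6 m/s. Fr₁ = V₁/√(g·y₁) = 6.92.
Conjugate-depth relation: y₂/y₁ = ½[√(1 + 8Fr₁²) − 1] = ½[√383.8 − 1] = 9.29.
y₂ = 9.29 × 0.518 = 4.81 m.
Tailwater y_tw = 3.53 m: y_tw < y₂, so the jump is swept downstream.

y₂ = 4.81 m; the jump is swept downstream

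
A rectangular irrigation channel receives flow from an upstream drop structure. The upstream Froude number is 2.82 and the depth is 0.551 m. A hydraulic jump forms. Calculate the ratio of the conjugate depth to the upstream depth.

y₂/y₁ = 3.52

Fr₁ = 2.82 (given).
From the momentum equation for a rectangular channel, y₂/y₁ = ½[√(1 + 8Fr₁²) − 1] = ½[√64.62 − 1] = 3.52.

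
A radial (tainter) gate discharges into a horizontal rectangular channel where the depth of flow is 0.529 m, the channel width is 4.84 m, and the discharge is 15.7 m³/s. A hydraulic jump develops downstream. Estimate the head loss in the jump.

ΔE = 0.507 m

q = Q/b = 15.7/4.84 = 3.24 m²/s; V₁ = q/y₁ = 6.13 m/s. Fr₁ = V₁/√(g·y₁) = 2.69.
From the momentum equation for a rectangular channel, y₂/y₁ = ½[√(1 + 8Fr₁²) − 1] = ½[√58.96 − 1] = 3.34.
y₂ = 3.34 × 0.529 = 1.77 m.
Head loss: ΔE = (y₂ − y₁)³/(4y₁y₂) = (1.77 − 0.529)³/(4×0.529×1.77) = 1.90/3.74 = 0.507 m.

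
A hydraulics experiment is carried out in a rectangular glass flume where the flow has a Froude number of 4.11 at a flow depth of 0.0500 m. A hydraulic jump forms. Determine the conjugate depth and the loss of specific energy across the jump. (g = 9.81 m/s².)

y₂ = 0.267 m; ΔE = 0.191 m

Fr₁ = 4.11 (given).
From the momentum equation for a rectangular channel, y₂/y₁ = ½[√(1 + 8Fr₁²) − 1] = ½[√136.1 − 1] = 5.33.
y₂ = 5.33 × 0.0500 = 0.267 m.
Head loss: ΔE = (y₂ − y₁)³/(4y₁y₂) = (0.267 − 0.0500)³/(4×0.0500×0.267) = 0.0102/0.0533 = 0.191 m.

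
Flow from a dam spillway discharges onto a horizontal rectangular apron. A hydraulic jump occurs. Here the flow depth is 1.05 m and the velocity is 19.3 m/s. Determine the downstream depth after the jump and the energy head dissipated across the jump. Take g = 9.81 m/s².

y₂ = 8.42 m; ΔE = 11.3 m

Fr₁ = V₁/√(g·y₁) = 19.3/√(9.81×1.05) = 6.01.
Conjugate-depth relation: y₂/y₁ = ½[√(1 + 8Fr₁²) − 1] = ½[√290.3 − 1] = 8.02.
y₂ = 8.02 × 1.05 = 8.42 m.
Head loss: ΔE = (y₂ − y₁)³/(4y₁y₂) = (8.42 − 1.05)³/(4×1.05×8.42) = 400/35.4 = 11.3 m.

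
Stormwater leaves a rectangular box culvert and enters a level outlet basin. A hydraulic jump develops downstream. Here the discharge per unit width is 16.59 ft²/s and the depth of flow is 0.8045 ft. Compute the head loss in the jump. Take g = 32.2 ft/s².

ΔE = 2.943 ft

V₁ = q/y₁ = 16.59/0.8045 = 20.62 ft/s. Fr₁ = V₁/√(g·y₁) = 20.62/√(32.2×0.8045) = 4.052.
From the momentum equation for a rectangular channel, y₂/y₁ = ½[√(1 + 8Fr₁²) − 1] = ½[√132.33 − 1] = 5.252.
y₂ = 5.252 × 0.8045 = 4.225 ft.
V₂ = q/y₂ = 16.59/4.225 = 3.927 ft/s. E₁ = y₁ + V₁²/2g = 7.408 ft; E₂ = y₂ + V₂²/2g = 4.464 ft. ΔE = E₁ − E₂ = 2.943 ft.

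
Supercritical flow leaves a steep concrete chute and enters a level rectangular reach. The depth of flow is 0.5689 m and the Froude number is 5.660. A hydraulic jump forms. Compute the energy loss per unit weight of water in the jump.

ΔE = 5.242 m

Fr₁ = 5.660 (given).
By Bélanger, y₂/y₁ = ½[√(1 + 8Fr₁²) − 1] = ½[√257.28 − 1] = 7.520.
y₂ = 7.520 × 0.5689 = 4.278 m.
V₁ = Fr₁·√(g·y₁) = 5.660×√(9.81×0.5689) = 13.37 m/s; q = V₁·y₁ = 7.607 m²/s. V₂ = q/y₂ = 7.607/4.278 = 1.778 m/s. E₁ = y₁ + V₁²/2g = 9.681 m; E₂ = y₂ + V₂²/2g = 4.439 m. ΔE = E₁ − E₂ = 5.242 m.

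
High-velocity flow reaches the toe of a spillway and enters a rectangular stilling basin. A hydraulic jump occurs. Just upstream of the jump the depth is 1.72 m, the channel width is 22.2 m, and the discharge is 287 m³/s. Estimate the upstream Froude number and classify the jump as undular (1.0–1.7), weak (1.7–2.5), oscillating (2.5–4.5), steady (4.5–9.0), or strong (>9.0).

q = Q/b = 287/22.2 = 12.9 m²/s; V₁ = q/y₁ = 7.52 m/s. Fr₁ = V₁/√(g·y₁) = 1.83.
Fr₁ = 1.83 lies in the weak range.

Fr₁ = 1.83; weak jump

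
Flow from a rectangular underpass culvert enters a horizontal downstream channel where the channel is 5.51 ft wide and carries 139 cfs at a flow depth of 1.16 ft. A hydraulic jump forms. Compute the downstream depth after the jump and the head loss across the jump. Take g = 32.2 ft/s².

y₂ = 5.29 ft; ΔE = 2.86 ft

q = Q/b = 139/5.51 = 25.2 ft²/s; V₁ = q/y₁ = 21.7 ft/s. Fr₁ = V₁/√(g·y₁) = 3.56.
Sequent-depth ratio: y₂/y₁ = ½[√(1 + 8Fr₁²) − 1] = ½[√102.3 − 1] = 4.56.
y₂ = 4.56 × 1.16 = 5.29 ft.
V₂ = q/y₂ = 25.2/5.29 = 4.77 ft/s. E₁ = y₁ + V₁²/2g = 8.50 ft; E₂ = y₂ + V₂²/2g = 5.64 ft. ΔE = E₁ − E₂ = 2.86 ft.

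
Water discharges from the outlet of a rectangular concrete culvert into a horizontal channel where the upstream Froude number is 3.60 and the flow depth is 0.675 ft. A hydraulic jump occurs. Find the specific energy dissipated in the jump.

ΔE = 1.73 ft

Fr₁ = 3.60 (given).
Bélanger equation: y₂/y₁ = ½[√(1 + 8Fr₁²) − 1] = ½[√104.7 − 1] = 4.62.
y₂ = 4.62 × 0.675 = 3.12 ft.
V₁ = Fr₁·√(g·y₁) = 3.60×√(32.2×0.675) = 16.8 ft/s; q = V₁·y₁ = 11.3 ft²/s. V₂ = q/y₂ = 11.3/3.12 = 3.64 ft/s. E₁ = y₁ + V₁²/2g = 5.05 ft; E₂ = y₂ + V₂²/2g = 3.32 ft. ΔE = E₁ − E₂ = 1.73 ft.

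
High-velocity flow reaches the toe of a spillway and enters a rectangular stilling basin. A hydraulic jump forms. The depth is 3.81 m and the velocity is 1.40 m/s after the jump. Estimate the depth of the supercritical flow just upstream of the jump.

y₁ = 0.365 m

Fr₂ = V₂/√(g·y₂) = 1.40/√(9.81×3.81) = 0.229.
Since the conjugate-depth ratio holds either way, y₁/y₂ = ½[√(1 + 8Fr₂²) − 1] = ½[√1.420 − 1] = 0.0957.
y₁ = 0.0957 × 3.81 = 0.365 m.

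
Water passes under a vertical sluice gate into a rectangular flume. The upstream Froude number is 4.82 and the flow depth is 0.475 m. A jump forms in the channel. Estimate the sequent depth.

y₂ = 3.01 m

Fr₁ = 4.82 (given).
By Bélanger, y₂/y₁ = ½[√(1 + 8Fr₁²) − 1] = ½[√186.9 − 1] = 6.33.
y₂ = 6.33 × 0.475 = 3.01 m.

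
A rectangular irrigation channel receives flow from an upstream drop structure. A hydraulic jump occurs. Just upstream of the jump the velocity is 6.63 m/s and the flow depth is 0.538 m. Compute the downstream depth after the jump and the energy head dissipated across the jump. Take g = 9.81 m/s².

y₂ = 1.94 m; ΔE = 0.663 m

Fr₁ = V₁/√(g·y₁) = 6.63/√(9.81×0.538) = 2.89.
Bélanger equation: y₂/y₁ = ½[√(1 + 8Fr₁²) − 1] = ½[√67.63 − 1] = 3.61.
y₂ = 3.61 × 0.538 = 1.94 m.
Head loss: ΔE = (y₂ − y₁)³/(4y₁y₂) = (1.94 − 0.538)³/(4×0.538×1.94) = 2.77/4.18 = 0.663 m.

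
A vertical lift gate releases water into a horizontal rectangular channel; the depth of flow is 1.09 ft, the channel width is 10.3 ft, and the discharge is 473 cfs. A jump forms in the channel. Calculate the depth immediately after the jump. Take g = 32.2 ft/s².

q = Q/b = 473/10.3 = 45.9 ft²/s; V₁ = q/y₁ = 42.1 ft/s. Fr₁ = V₁/√(g·y₁) = 7.11.
Bélanger equation: y₂/y₁ = ½[√(1 + 8Fr₁²) − 1] = ½[√405.6 − 1] = 9.57.
y₂ = 9.57 × 1.09 = 10.4 ft.

y₂ = 10.4 ft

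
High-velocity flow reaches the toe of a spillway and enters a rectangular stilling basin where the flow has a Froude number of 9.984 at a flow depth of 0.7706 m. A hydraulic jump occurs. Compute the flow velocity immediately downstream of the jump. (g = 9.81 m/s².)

V₂ = 2.014 m/s

Fr₁ = 9.984 (given).
By Bélanger, y₂/y₁ = ½[√(1 + 8Fr₁²) − 1] = ½[√798.44 − 1] = 13.63.
y₂ = 13.63 × 0.7706 = 10.50 m.
V₁ = Fr₁·√(g·y₁) = 9.984×√(9.81×0.7706) = 27.45 m/s; q = V₁·y₁ = 21.15 m²/s.
V₂ = q/y₂ = 21.15/10.50 = 2.014 m/s.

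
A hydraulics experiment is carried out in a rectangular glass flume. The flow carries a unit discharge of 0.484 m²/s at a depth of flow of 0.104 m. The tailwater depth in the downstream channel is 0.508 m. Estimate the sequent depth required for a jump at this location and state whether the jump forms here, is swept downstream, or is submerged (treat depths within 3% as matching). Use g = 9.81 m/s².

y₂ = 0.628 m; the jump is swept downstream

V₁ = q/y₁ = 0.484/0.104 = 4.65 m/s. Fr₁ = V₁/√(g·y₁) = 4.65/√(9.81×0.104) = 4.61.
Sequent-depth ratio: y₂/y₁ = ½[√(1 + 8Fr₁²) − 1] = ½[√170.8 − 1] = 6.04.
y₂ = 6.04 × 0.104 = 0.628 m.
Tailwater y_tw = 0.508 m: y_tw < y₂, so the jump is swept downstream.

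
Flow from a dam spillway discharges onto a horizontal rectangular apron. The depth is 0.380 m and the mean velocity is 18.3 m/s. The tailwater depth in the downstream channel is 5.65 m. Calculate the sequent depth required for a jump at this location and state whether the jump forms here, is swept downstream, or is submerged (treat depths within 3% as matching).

y₂ = 4.91 m; the jump is submerged

Fr₁ = V₁/√(g·y₁) = 18.3/√(9.81×0.380) = 9.48.
Bélanger equation: y₂/y₁ = ½[√(1 + 8Fr₁²) − 1] = ½[√719.7 − 1] = 12.9.
y₂ = 12.9 × 0.380 = 4.91 m.
Tailwater y_tw = 5.65 m: y_tw > y₂, so the jump is submerged.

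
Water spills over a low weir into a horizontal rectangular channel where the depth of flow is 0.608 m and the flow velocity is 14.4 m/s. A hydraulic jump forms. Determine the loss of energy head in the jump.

Fr₁ = V₁/√(g·y₁) = 14.4/√(9.81×0.608) = 5.90.
By Bélanger, y₂/y₁ = ½[√(1 + 8Fr₁²) − 1] = ½[√279.1 − 1] = 7.85.
y₂ = 7.85 × 0.608 = 4.77 m.
q = V₁·y₁ = 14.4 × 0.608 = 8.76 m²/s. V₂ = q/y₂ = 8.76/4.77 = 1.83 m/s. E₁ = y₁ + V₁²/2g = 11.2 m; E₂ = y₂ + V₂²/2g = 4.95 m. ΔE = E₁ − E₂ = 6.23 m.

ΔE = 6.23 m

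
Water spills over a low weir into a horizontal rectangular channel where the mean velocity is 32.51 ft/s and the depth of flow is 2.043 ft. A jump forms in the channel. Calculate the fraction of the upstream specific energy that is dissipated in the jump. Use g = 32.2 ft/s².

Fr₁ = V₁/√(g·y₁) = 32.51/√(32.2×2.043) = 4.008.
By Bélanger, y₂/y₁ = ½[√(1 + 8Fr₁²) − 1] = ½[√129.53 − 1] = 5.191.
y₂ = 5.191 × 2.043 = 10.60 ft.
E₁ = y₁ + V₁²/2g = 18.45 ft. ΔE = (y₂ − y₁)³/(4y₁y₂) = 7.241 ft. ΔE/E₁ = 7.241/18.45 = 0.392.

ΔE/E₁ = 0.392 (39.2%)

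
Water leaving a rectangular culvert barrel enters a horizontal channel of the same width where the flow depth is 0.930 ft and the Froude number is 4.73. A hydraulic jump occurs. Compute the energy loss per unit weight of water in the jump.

Fr₁ = 4.73 (given).
Conjugate-depth relation: y₂/y₁ = ½[√(1 + 8Fr₁²) − 1] = ½[√180.0 − 1] = 6.21.
y₂ = 6.21 × 0.930 = 5.77 ft.
V₁ = Fr₁·√(g·y₁) = 4.73×√(32.2×0.930) = 25.9 ft/s; q = V₁·y₁ = 24.1 ft²/s. V₂ = q/y₂ = 24.1/5.77 = 4.17 ft/s. E₁ = y₁ + V₁²/2g = 11.3 ft; E₂ = y₂ + V₂²/2g = 6.04 ft. ΔE = E₁ − E₂ = 5.29 ft.

ΔE = 5.29 ft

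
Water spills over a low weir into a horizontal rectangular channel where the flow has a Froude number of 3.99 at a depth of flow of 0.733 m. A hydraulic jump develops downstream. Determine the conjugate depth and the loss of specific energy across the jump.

Fr₁ = 3.99 (given).
Sequent-depth ratio: y₂/y₁ = ½[√(1 + 8Fr₁²) − 1] = ½[√128.4 − 1] = 5.16.
y₂ = 5.16 × 0.733 = 3.79 m.
Head loss: ΔE = (y₂ − y₁)³/(4y₁y₂) = (3.79 − 0.733)³/(4×0.733×3.79) = 28.5/11.1 = 2.56 m.

y₂ = 3.79 m; ΔE = 2.56 m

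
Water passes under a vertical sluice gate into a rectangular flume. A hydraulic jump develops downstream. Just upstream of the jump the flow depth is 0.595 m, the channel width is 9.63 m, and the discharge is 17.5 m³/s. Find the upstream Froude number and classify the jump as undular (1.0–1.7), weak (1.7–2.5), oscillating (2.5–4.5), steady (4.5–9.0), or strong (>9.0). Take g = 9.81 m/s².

q = Q/b = 17.5/9.63 = 1.82 m²/s; V₁ = q/y₁ = 3.05 m/s. Fr₁ = V₁/√(g·y₁) = 1.26.
Fr₁ = 1.26 lies in the undular range.

Fr₁ = 1.26; undular jump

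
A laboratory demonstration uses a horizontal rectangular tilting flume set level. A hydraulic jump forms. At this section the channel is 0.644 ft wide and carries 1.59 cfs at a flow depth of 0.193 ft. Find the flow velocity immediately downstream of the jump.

V₂ = 1.89 ft/s

q = Q/b = 1.59/0.644 = 2.47 ft²/s; V₁ = q/y₁ = 12.8 ft/s. Fr₁ = V₁/√(g·y₁) = 5.13.
Conjugate-depth relation: y₂/y₁ = ½[√(1 + 8Fr₁²) − 1] = ½[√211.7 − 1] = 6.77.
y₂ = 6.77 × 0.193 = 1.31 ft.
V₂ = q/y₂ = 2.47/1.31 = 1.89 ft/s.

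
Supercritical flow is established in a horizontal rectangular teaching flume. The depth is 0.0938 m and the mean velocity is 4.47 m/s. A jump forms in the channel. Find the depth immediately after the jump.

y₂ = 0.573 m

Fr₁ = V₁/√(g·y₁) = 4.47/√(9.81×0.0938) = 4.66.
From the momentum equation for a rectangular channel, y₂/y₁ = ½[√(1 + 8Fr₁²) − 1] = ½[√174.7 − 1] = 6.11.
y₂ = 6.11 × 0.0938 = 0.573 m.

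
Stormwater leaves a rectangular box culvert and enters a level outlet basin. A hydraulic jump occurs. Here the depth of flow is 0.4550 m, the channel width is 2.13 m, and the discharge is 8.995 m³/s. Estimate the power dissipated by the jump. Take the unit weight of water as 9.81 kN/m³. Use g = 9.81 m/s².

P = 185.6 kW

q = Q/b = 8.995/2.13 = 4.223 m²/s; V₁ = q/y₁ = 9.281 m/s. Fr₁ = V₁/√(g·y₁) = 4.393.
From the momentum equation for a rectangular channel, y₂/y₁ = ½[√(1 + 8Fr₁²) − 1] = ½[√155.39 − 1] = 5.733.
y₂ = 5.733 × 0.4550 = 2.608 m.
V₂ = q/y₂ = 4.223/2.608 = 1.619 m/s. E₁ = y₁ + V₁²/2g = 4.846 m; E₂ = y₂ + V₂²/2g = 2.742 m. ΔE = E₁ − E₂ = 2.104 m.
P = γ·Q·ΔE = 9.81 × 8.995 × 2.104 = 185.6 kW.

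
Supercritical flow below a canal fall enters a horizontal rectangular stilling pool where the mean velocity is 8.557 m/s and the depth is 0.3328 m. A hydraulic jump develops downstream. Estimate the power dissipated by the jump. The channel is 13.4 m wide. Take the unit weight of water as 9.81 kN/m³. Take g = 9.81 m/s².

Fr₁ = V₁/√(g·y₁) = 8.557/√(9.81×0.3328) = 4.736.
Bélanger equation: y₂/y₁ = ½[√(1 + 8Fr₁²) − 1] = ½[√180.42 − 1] = 6.216.
y₂ = 6.216 × 0.3328 = 2.069 m.
Head loss: ΔE = (y₂ − y₁)³/(4y₁y₂) = (2.069 − 0.3328)³/(4×0.3328×2.069) = 5.231/2.754 = 1.900 m.
q = V₁·y₁ = 8.557 × 0.3328 = 2.848 m²/s. Q = q·b = 2.848 × 13.4 = 38.16 m³/s. P = γ·Q·ΔE = 9.81 × 38.16 × 1.900 = 711.1 kW.

P = 711.1 kW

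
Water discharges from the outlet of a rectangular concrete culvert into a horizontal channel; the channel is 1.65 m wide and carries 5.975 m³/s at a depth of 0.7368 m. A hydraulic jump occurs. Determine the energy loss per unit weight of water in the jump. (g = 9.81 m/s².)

ΔE = 0.1257 m

q = Q/b = 5.975/1.65 = 3.621 m²/s; V₁ = q/y₁ = 4.915 m/s. Fr₁ = V₁/√(g·y₁) = 1.828.
By Bélanger, y₂/y₁ = ½[√(1 + 8Fr₁²) − 1] = ½[√27.735 − 1] = 2.133.
y₂ = 2.133 × 0.7368 = 1.572 m.
Head loss: ΔE = (y₂ − y₁)³/(4y₁y₂) = (1.572 − 0.7368)³/(4×0.7368×1.572) = 0.5821/4.632 = 0.1257 m.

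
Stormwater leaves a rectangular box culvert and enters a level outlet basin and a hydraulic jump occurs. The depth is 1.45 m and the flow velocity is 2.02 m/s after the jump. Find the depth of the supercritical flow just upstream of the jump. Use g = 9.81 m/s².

Fr₂ = V₂/√(g·y₂) = 2.02/√(9.81×1.45) = 0.536.
Since the conjugate-depth ratio holds either way, y₁/y₂ = ½[√(1 + 8Fr₂²) − 1] = ½[√3.295 − 1] = 0.408.
y₁ = 0.408 × 1.45 = 0.591 m.

y₁ = 0.591 m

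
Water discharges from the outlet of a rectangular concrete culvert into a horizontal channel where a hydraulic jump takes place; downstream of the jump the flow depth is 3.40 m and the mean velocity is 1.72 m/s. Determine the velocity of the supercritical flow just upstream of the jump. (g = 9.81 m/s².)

V₁ = 11.2 m/s

Fr₂ = V₂/√(g·y₂) = 1.72/√(9.81×3.40) = 0.298.
Applying the sequent-depth relation in reverse, y₁/y₂ = ½[√(1 + 8Fr₂²) − 1] = ½[√1.710 − 1] = 0.154.
y₁ = 0.154 × 3.40 = 0.523 m.
V₁ = q/y₁ = 5.85/0.523 = 11.2 m/s.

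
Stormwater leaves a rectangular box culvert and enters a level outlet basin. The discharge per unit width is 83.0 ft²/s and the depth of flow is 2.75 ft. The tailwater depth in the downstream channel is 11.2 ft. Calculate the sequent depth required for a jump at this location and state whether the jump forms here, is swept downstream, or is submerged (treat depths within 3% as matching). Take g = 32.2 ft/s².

V₁ = q/y₁ = 83.0/2.75 = 30.2 ft/s. Fr₁ = V₁/√(g·y₁) = 30.2/√(32.2×2.75) = 3.21.
From the momentum equation for a rectangular channel, y₂/y₁ = ½[√(1 + 8Fr₁²) − 1] = ½[√83.30 − 1] = 4.06.
y₂ = 4.06 × 2.75 = 11.2 ft.
Tailwater y_tw = 11.2 ft: y_tw ≈ y₂, so the jump forms here.

y₂ = 11.2 ft; the jump forms here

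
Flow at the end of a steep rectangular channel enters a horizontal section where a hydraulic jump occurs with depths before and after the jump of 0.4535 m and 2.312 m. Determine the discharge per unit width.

q = 3.771 m²/s

For a rectangular channel the momentum equation gives q² = ½·g·y₁·y₂·(y₁ + y₂) = ½×9.81×0.4535×2.312×2.765 = 14.22.
q = √14.22 = 3.771 m²/s.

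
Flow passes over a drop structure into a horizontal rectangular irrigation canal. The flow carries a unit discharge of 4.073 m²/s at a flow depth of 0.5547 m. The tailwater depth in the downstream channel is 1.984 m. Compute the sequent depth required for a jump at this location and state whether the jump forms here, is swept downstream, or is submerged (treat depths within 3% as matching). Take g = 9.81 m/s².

V₁ = q/y₁ = 4.073/0.5547 = 7.343 m/s. Fr₁ = V₁/√(g·y₁) = 7.343/√(9.81×0.5547) = 3.148.
Sequent-depth ratio: y₂/y₁ = ½[√(1 + 8Fr₁²) − 1] = ½[√80.264 − 1] = 3.980.
y₂ = 3.980 × 0.5547 = 2.207 m.
Tailwater y_tw = 1.984 m: y_tw < y₂, so the jump is swept downstream.

y₂ = 2.207 m; the jump is swept downstream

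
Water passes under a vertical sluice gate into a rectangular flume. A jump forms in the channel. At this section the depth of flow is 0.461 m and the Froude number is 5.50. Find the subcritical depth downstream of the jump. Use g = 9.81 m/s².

Fr₁ = 5.50 (given).
Bélanger equation: y₂/y₁ = ½[√(1 + 8Fr₁²) − 1] = ½[√243.0 − 1] = 7.29.
y₂ = 7.29 × 0.461 = 3.36 m.

y₂ = 3.36 m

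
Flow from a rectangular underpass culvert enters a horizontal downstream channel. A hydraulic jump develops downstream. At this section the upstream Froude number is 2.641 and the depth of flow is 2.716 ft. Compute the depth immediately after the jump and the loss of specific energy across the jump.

Fr₁ = 2.641 (given).
From the momentum equation for a rectangular channel, y₂/y₁ = ½[√(1 + 8Fr₁²) − 1] = ½[√56.799 − 1] = 3.268.
y₂ = 3.268 × 2.716 = 8.877 ft.
V₁ = Fr₁·√(g·y₁) = 2.641×√(32.2×2.716) = 24.70 ft/s; q = V₁·y₁ = 67.08 ft²/s. V₂ = q/y₂ = 67.08/8.877 = 7.557 ft/s. E₁ = y₁ + V₁²/2g = 12.19 ft; E₂ = y₂ + V₂²/2g = 9.763 ft. ΔE = E₁ − E₂ = 2.425 ft.

y₂ = 8.877 ft; ΔE = 2.425 ft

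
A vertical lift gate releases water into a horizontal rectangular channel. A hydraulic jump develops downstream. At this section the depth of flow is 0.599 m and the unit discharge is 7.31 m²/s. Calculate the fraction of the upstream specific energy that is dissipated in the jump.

V₁ = q/y₁ = 7.31/0.599 = 12.2 m/s. Fr₁ = V₁/√(g·y₁) = 12.2/√(9.81×0.599) = 5.03.
Conjugate-depth relation: y₂/y₁ = ½[√(1 + 8Fr₁²) − 1] = ½[√203.8 − 1] = 6.64.
y₂ = 6.64 × 0.599 = 3.98 m.
E₁ = y₁ + V₁²/2g = 8.19 m. ΔE = (y₂ − y₁)³/(4y₁y₂) = 4.04 m. ΔE/E₁ = 4.04/8.19 = 0.494.

ΔE/E₁ = 0.494 (49.4%)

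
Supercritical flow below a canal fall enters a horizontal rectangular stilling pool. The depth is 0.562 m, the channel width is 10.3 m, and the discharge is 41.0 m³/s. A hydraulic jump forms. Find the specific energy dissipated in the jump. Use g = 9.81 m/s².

q = Q/b = 41.0/10.3 = 3.98 m²/s; V₁ = q/y₁ = 7.08 m/s. Fr₁ = V₁/√(g·y₁) = 3.02.
By Bélanger, y₂/y₁ = ½[√(1 + 8Fr₁²) − 1] = ½[√73.80 − 1] = 3.80.
y₂ = 3.80 × 0.562 = 2.13 m.
V₂ = q/y₂ = 3.98/2.13 = 1.87 m/s. E₁ = y₁ + V₁²/2g = 3.12 m; E₂ = y₂ + V₂²/2g = 2.31 m. ΔE = E₁ − E₂ = 0.809 m.

ΔE = 0.809 m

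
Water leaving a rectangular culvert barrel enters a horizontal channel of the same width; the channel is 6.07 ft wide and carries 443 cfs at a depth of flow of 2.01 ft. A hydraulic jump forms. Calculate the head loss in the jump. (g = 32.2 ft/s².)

q = Q/b = 443/6.07 = 73.0 ft²/s; V₁ = q/y₁ = 36.3 ft/s. Fr₁ = V₁/√(g·y₁) = 4.51.
From the momentum equation for a rectangular channel, y₂/y₁ = ½[√(1 + 8Fr₁²) − 1] = ½[√164.0 − 1] = 5.90.
y₂ = 5.90 × 2.01 = 11.9 ft.
V₂ = q/y₂ = 73.0/11.9 = 6.15 ft/s. E₁ = y₁ + V₁²/2g = 22.5 ft; E₂ = y₂ + V₂²/2g = 12.5 ft. ΔE = E₁ − E₂ = 10.0 ft.

ΔE = 10.0 ft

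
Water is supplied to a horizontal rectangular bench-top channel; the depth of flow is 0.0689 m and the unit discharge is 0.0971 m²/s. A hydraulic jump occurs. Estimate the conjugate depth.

V₁ = q/y₁ = 0.0971/0.0689 = 1.41 m/s. Fr₁ = V₁/√(g·y₁) = 1.41/√(9.81×0.0689) = 1.71.
Conjugate-depth relation: y₂/y₁ = ½[√(1 + 8Fr₁²) − 1] = ½[√24.51 − 1] = 1.98.
y₂ = 1.98 × 0.0689 = 0.136 m.

y₂ = 0.136 m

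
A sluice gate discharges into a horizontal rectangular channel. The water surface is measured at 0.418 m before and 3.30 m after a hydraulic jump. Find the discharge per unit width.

For a rectangular channel the momentum equation gives q² = ½·g·y₁·y₂·(y₁ + y₂) = ½×9.81×0.418×3.30×3.72 = 25.2.
q = √25.2 = 5.02 m²/s.

q = 5.02 m²/s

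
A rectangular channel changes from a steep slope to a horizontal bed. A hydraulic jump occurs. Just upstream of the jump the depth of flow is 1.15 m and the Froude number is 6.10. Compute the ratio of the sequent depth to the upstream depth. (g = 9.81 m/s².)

Fr₁ = 6.10 (given).
From the momentum equation for a rectangular channel, y₂/y₁ = ½[√(1 + 8Fr₁²) − 1] = ½[√298.7 − 1] = 8.14.

y₂/y₁ = 8.14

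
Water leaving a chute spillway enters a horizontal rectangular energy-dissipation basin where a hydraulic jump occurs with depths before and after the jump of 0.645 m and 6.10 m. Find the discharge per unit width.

q = 11.4 m²/s

For a rectangular channel the momentum equation gives q² = ½·g·y₁·y₂·(y₁ + y₂) = ½×9.81×0.645×6.10×6.74 = 130.
q = √130 = 11.4 m²/s.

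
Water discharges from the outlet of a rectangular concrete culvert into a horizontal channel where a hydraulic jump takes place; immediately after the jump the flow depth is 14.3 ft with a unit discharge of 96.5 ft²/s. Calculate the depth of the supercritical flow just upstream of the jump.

V₂ = q/y₂ = 96.5/14.3 = 6.75 ft/s; Fr₂ = V₂/√(g·y₂) = 0.314.
The Bélanger relation is symmetric: y₁/y₂ = ½[√(1 + 8Fr₂²) − 1] = ½[√1.791 − 1] = 0.169.
y₁ = 0.169 × 14.3 = 2.42 ft.

y₁ = 2.42 ft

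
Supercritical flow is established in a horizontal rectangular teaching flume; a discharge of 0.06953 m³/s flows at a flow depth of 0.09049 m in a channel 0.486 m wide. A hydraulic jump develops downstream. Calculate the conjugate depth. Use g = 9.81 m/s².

q = Q/b = 0.06953/0.486 = 0.1431 m²/s; V₁ = q/y₁ = 1.581 m/s. Fr₁ = V₁/√(g·y₁) = 1.678.
Conjugate-depth relation: y₂/y₁ = ½[√(1 + 8Fr₁²) − 1] = ½[√23.526 − 1] = 1.925.
y₂ = 1.925 × 0.09049 = 0.1742 m.

y₂ = 0.1742 m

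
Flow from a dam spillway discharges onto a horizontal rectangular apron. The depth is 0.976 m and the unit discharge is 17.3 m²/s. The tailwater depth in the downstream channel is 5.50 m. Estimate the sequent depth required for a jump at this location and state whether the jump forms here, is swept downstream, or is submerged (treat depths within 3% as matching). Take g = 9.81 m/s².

y₂ = 7.43 m; the jump is swept downstream

V₁ = q/y₁ = 17.3/0.976 = 17.7 m/s. Fr₁ = V₁/√(g·y₁) = 17.7/√(9.81×0.976) = 5.73.
Bélanger equation: y₂/y₁ = ½[√(1 + 8Fr₁²) − 1] = ½[√263.5 − 1] = 7.62.
y₂ = 7.62 × 0.976 = 7.43 m.
Tailwater y_tw = 5.50 m: y_tw < y₂, so the jump is swept downstream.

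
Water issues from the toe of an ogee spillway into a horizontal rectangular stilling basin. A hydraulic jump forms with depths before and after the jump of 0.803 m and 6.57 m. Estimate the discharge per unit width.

For a rectangular channel the momentum equation gives q² = ½·g·y₁·y₂·(y₁ + y₂) = ½×9.81×0.803×6.57×7.37 = 191.
q = √191 = 13.8 m²/s.

q = 13.8 m²/s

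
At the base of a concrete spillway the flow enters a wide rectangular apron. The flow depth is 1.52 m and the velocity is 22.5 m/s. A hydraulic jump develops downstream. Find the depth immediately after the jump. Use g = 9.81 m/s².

y₂ = 11.8 m

Fr₁ = V₁/√(g·y₁) = 22.5/√(9.81×1.52) = 5.83.
Conjugate-depth relation: y₂/y₁ = ½[√(1 + 8Fr₁²) − 1] = ½[√272.6 − 1] = 7.76.
y₂ = 7.76 × 1.52 = 11.8 m.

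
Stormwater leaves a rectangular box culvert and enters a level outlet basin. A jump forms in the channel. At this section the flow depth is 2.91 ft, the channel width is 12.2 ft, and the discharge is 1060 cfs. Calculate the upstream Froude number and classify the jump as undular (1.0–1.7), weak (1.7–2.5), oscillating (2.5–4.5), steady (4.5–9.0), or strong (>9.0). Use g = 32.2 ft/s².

q = Q/b = 1060/12.2 = 86.9 ft²/s; V₁ = q/y₁ = 29.9 ft/s. Fr₁ = V₁/√(g·y₁) = 3.08.
Fr₁ = 3.08 lies in the oscillating range.

Fr₁ = 3.08; oscillating jump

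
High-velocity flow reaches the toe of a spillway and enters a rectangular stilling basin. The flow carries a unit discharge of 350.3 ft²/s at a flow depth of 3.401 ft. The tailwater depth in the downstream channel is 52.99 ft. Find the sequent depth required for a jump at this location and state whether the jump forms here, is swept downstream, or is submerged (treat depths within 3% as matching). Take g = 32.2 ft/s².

y₂ = 45.67 ft; the jump is submerged

V₁ = q/y₁ = 350.3/3.401 = 103.0 ft/s. Fr₁ = V₁/√(g·y₁) = 103.0/√(32.2×3.401) = 9.842.
From the momentum equation for a rectangular channel, y₂/y₁ = ½[√(1 + 8Fr₁²) − 1] = ½[√775.99 − 1] = 13.43.
y₂ = 13.43 × 3.401 = 45.67 ft.
Tailwater y_tw = 52.99 ft: y_tw > y₂, so the jump is submerged.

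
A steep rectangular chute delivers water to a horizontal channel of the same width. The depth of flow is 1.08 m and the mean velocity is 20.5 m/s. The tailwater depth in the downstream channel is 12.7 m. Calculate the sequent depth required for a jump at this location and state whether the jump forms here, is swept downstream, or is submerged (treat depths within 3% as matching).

y₂ = 9.09 m; the jump is submerged

Fr₁ = V₁/√(g·y₁) = 20.5/√(9.81×1.08) = 6.30.
Bélanger equation: y₂/y₁ = ½[√(1 + 8Fr₁²) − 1] = ½[√318.3 − 1] = 8.42.
y₂ = 8.42 × 1.08 = 9.09 m.
Tailwater y_tw = 12.7 m: y_tw > y₂, so the jump is submerged.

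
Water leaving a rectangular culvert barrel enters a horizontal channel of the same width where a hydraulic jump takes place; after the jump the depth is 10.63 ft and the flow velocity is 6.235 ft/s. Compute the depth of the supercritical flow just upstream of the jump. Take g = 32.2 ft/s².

Fr₂ = V₂/√(g·y₂) = 6.235/√(32.2×10.63) = 0.3370.
Applying the sequent-depth relation in reverse, y₁/y₂ = ½[√(1 + 8Fr₂²) − 1] = ½[√1.9086 − 1] = 0.1908.
y₁ = 0.1908 × 10.63 = 2.028 ft.

y₁ = 2.028 ft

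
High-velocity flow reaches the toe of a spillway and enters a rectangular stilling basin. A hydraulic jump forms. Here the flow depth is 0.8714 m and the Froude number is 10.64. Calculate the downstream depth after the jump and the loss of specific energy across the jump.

Fr₁ = 10.64 (given).
From the momentum equation for a rectangular channel, y₂/y₁ = ½[√(1 + 8Fr₁²) − 1] = ½[√906.68 − 1] = 14.56.
y₂ = 14.56 × 0.8714 = 12.68 m.
V₁ = Fr₁·√(g·y₁) = 10.64×√(9.81×0.8714) = 31.11 m/s; q = V₁·y₁ = 27.11 m²/s. V₂ = q/y₂ = 27.11/12.68 = 2.137 m/s. E₁ = y₁ + V₁²/2g = 50.20 m; E₂ = y₂ + V₂²/2g = 12.92 m. ΔE = E₁ − E₂ = 37.28 m.

y₂ = 12.68 m; ΔE = 37.28 m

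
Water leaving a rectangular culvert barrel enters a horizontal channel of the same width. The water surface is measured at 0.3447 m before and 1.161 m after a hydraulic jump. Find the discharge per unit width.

q = 1.719 m²/s

For a rectangular channel the momentum equation gives q² = ½·g·y₁·y₂·(y₁ + y₂) = ½×9.81×0.3447×1.161×1.506 = 2.956.
q = √2.956 = 1.719 m²/s.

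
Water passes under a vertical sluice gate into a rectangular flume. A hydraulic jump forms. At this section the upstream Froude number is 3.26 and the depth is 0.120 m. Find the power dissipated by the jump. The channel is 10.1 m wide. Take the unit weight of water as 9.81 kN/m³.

P = 9.42 kW

Fr₁ = 3.26 (given).
Conjugate-depth relation: y₂/y₁ = ½[√(1 + 8Fr₁²) − 1] = ½[√86.02 − 1] = 4.14.
y₂ = 4.14 × 0.120 = 0.496 m.
V₁ = Fr₁·√(g·y₁) = 3.26×√(9.81×0.120) = 3.54 m/s; q = V₁·y₁ = 0.424 m²/s. V₂ = q/y₂ = 0.424/0.496 = 0.855 m/s. E₁ = y₁ + V₁²/2g = 0.758 m; E₂ = y₂ + V₂²/2g = 0.534 m. ΔE = E₁ − E₂ = 0.224 m.
Q = q·b = 0.424 × 10.1 = 4.29 m³/s. P = γ·Q·ΔE = 9.81 × 4.29 × 0.224 = 9.42 kW.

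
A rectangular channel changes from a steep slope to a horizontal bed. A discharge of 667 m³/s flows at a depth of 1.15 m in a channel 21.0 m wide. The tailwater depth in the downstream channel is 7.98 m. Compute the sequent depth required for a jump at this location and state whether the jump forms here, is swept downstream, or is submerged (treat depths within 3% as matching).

q = Q/b = 667/21.0 = 31.8 m²/s; V₁ = q/y₁ = 27.6 m/s. Fr₁ = V₁/√(g·y₁) = 8.22.
Bélanger equation: y₂/y₁ = ½[√(1 + 8Fr₁²) − 1] = ½[√541.9 − 1] = 11.1.
y₂ = 11.1 × 1.15 = 12.8 m.
Tailwater y_tw = 7.98 m: y_tw < y₂, so the jump is swept downstream.

y₂ = 12.8 m; the jump is swept downstream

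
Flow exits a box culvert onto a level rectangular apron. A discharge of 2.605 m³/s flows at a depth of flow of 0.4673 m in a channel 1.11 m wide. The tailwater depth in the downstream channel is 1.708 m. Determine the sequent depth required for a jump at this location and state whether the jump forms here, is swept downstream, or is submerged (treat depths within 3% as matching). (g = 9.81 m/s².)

q = Q/b = 2.605/1.11 = 2.347 m²/s; V₁ = q/y₁ = 5.022 m/s. Fr₁ = V₁/√(g·y₁) = 2.346.
By Bélanger, y₂/y₁ = ½[√(1 + 8Fr₁²) − 1] = ½[√45.015 − 1] = 2.855.
y₂ = 2.855 × 0.4673 = 1.334 m.
Tailwater y_tw = 1.708 m: y_tw > y₂, so the jump is submerged.

y₂ = 1.334 m; the jump is submerged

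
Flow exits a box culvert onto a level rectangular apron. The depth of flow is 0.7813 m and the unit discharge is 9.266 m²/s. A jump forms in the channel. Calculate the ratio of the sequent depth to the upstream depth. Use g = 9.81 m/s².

y₂/y₁ = 5.579

V₁ = q/y₁ = 9.266/0.7813 = 11.86 m/s. Fr₁ = V₁/√(g·y₁) = 11.86/√(9.81×0.7813) = 4.284.
Bélanger equation: y₂/y₁ = ½[√(1 + 8Fr₁²) − 1] = ½[√147.81 − 1] = 5.579.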